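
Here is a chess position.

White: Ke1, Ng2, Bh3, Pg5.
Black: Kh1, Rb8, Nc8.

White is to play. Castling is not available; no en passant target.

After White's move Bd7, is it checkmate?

After Bd7: black king on h1; in check: no.
Black is not in check, so this cannot be checkmate.

no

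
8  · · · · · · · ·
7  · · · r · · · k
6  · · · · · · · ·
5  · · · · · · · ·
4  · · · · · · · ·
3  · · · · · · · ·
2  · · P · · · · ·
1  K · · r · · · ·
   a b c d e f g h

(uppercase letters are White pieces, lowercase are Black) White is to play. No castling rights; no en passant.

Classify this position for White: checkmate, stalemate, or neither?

White to move; white king on a1.
In check: yes, from the black rook on d1.
Legal moves for White: Kb2, Ka2.
White is in check but has 2 legal moves → neither.

neither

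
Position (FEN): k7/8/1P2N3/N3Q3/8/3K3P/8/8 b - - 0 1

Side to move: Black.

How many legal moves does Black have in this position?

Black to move; king on a8.
In check: no.
Legal moves: none.
Count: 0.

0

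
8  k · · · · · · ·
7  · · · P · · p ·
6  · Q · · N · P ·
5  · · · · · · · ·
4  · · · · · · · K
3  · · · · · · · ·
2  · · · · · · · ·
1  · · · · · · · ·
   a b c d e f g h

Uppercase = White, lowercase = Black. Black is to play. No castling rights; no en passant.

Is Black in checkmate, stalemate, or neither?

stalemate

Black to move; black king on a8.
In check: no.
King squares — a7: attacked by Qb6; b7: attacked by Qb6; b8: attacked by Qb6.
Legal moves for Black: none.
Not in check and no legal moves → stalemate.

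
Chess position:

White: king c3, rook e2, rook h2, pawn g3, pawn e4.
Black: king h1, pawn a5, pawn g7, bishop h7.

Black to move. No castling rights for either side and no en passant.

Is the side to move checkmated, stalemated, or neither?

Black to move; black king on h1.
In check: yes, from the white rook on h2.
King squares — g1: available; g2: attacked by Re2; h2: attacked by Re2.
Legal moves for Black: Kg1.
Black is in check but has 1 legal move → neither.

neither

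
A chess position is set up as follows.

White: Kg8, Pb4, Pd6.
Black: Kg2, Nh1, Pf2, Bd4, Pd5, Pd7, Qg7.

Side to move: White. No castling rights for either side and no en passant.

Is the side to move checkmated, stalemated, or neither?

checkmate

White to move; white king on g8.
In check: yes, from the black queen on g7.
King squares — f7: attacked by Qg7; g7: attacked by Bd4; h7: attacked by Qg7; f8: attacked by Qg7; h8: attacked by Qg7.
Legal moves for White: none.
In check with no legal moves → checkmate.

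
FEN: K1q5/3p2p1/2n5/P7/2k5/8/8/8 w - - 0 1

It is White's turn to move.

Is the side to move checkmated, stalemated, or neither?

checkmate

White to move; white king on a8.
In check: yes, from the black queen on c8.
King squares — a7: attacked by Nc6; b7: attacked by Qc8; b8: attacked by Nc6.
Legal moves for White: none.
In check with no legal moves → checkmate.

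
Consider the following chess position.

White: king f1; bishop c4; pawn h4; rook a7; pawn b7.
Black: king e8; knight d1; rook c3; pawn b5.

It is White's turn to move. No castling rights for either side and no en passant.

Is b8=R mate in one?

After b8=R: black king on e8; in check: yes, from the white rook on b8.
King squares — d7: attacked by Ra7; e7: attacked by Ra7; f7: attacked by Bc4; d8: attacked by Rb8; f8: attacked by Rb8.
Black has no legal moves → checkmate.

yes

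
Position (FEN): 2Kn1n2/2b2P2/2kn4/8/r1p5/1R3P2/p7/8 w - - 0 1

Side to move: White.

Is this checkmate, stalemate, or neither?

checkmate

White to move; white king on c8.
In check: yes, from the black knight on d6.
King squares — b7: attacked by Kc6; c7: attacked by Kc6; d7: attacked by Kc6; b8: attacked by Bc7; d8: attacked by Bc7.
Legal moves for White: none.
In check with no legal moves → checkmate.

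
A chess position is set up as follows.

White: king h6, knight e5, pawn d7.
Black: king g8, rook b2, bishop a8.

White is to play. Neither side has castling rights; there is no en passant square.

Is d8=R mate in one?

After d8=R: black king on g8; in check: yes, from the white rook on d8.
King squares — f7: attacked by Ne5; g7: attacked by Kh6; h7: attacked by Kh6; f8: attacked by Rd8; h8: attacked by Rd8.
Black has no legal moves → checkmate.

yes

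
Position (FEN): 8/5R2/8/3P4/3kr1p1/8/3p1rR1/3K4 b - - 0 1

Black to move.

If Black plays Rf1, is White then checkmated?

no

After Rf1: white king on d1; in check: yes, from the black rook on f1.
White has 3 legal replies: Kxd2, Kc2, Rxf1.
In check but a legal move exists → not checkmate.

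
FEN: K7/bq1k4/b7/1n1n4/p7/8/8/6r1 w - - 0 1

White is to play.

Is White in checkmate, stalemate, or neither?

White to move; white king on a8.
In check: yes, from the black queen on b7.
King squares — a7: attacked by Nb5; b7: attacked by Ba6; b8: attacked by Ba7.
Legal moves for White: none.
In check with no legal moves → checkmate.

checkmate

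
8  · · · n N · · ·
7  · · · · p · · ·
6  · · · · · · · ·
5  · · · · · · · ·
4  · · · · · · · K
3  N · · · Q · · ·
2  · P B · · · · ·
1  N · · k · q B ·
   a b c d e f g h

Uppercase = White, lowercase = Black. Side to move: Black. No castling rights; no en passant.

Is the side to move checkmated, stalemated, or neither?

Black to move; black king on d1.
In check: yes, from the white bishop on c2.
King squares — c1: attacked by Qe3; e1: attacked by Qe3; c2: attacked by Na1; d2: attacked by Qe3; e2: attacked by Qe3.
Legal moves for Black: none.
In check with no legal moves → checkmate.

checkmate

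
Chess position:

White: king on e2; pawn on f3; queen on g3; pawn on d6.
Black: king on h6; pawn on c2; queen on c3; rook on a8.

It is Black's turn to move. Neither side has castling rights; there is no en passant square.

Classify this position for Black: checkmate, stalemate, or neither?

Black to move; black king on h6.
In check: no.
Legal moves for Black include: Rh8, Rg8, Rf8, Re8+, Rd8, Rc8, Rb8, Ra7, Ra6, Ra5, Ra4, Ra3, Ra2, Ra1, Kh7, Kh5, Qh8, Qc8, ... (list truncated; more exist).
Black has legal moves and is not in check → neither.

neither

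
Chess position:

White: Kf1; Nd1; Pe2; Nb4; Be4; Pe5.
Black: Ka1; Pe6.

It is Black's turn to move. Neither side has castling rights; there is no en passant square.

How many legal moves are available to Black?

0

Black to move; king on a1.
In check: no.
Legal moves: none.
Count: 0.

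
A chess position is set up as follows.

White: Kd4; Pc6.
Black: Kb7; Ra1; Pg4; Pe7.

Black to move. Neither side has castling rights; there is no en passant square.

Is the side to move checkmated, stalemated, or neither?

neither

Black to move; black king on b7.
In check: yes, from the white pawn on c6.
Legal moves for Black: Kc8, Kb8, Ka8, Kc7, Ka7, Kxc6, Kb6, Ka6.
Black is in check but has 8 legal moves → neither.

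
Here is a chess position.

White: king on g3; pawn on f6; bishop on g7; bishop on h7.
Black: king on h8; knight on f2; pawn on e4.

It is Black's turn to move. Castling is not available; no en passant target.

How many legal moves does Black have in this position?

1

Black to move; king on h8.
In check: yes, from the white bishop on g7.
Legal moves: Kxh7.
Count: 1.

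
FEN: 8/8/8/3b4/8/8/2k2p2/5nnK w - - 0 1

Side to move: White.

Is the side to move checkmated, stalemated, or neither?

checkmate

White to move; white king on h1.
In check: yes, from the black bishop on d5.
King squares — g1: attacked by Pf2; g2: attacked by Bd5; h2: attacked by Nf1.
Legal moves for White: none.
In check with no legal moves → checkmate.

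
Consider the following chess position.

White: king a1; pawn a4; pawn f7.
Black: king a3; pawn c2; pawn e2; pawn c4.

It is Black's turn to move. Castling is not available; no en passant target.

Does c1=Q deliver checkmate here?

After c1=Q: white king on a1; in check: yes, from the black queen on c1.
King squares — b1: attacked by Qc1; a2: attacked by Ka3; b2: attacked by Qc1.
White has no legal moves → checkmate.

yes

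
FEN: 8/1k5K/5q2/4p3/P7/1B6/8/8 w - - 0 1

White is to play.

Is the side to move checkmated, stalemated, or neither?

neither

White to move; white king on h7.
In check: no.
Legal moves for White: Kg8, Bg8, Bf7, Be6, Bd5+, Bc4, Bc2, Ba2, Bd1, a5.
White has 10 legal moves and is not in check → neither.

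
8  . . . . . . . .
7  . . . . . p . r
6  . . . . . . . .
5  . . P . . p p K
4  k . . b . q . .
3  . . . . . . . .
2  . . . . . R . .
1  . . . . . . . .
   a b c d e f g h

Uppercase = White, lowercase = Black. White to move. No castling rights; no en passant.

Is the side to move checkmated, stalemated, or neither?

White to move; white king on h5.
In check: yes, from the black rook on h7.
King squares — g4: attacked by Qf4; h4: attacked by Qf4; g5: attacked by Qf4; g6: attacked by Pf7; h6: attacked by Rh7.
Legal moves for White: none.
In check with no legal moves → checkmate.

checkmate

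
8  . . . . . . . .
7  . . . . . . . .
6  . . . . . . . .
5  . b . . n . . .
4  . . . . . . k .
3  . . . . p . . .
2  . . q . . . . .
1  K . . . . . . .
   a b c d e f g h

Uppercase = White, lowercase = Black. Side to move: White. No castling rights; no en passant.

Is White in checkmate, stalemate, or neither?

stalemate

White to move; white king on a1.
In check: no.
King squares — b1: attacked by Qc2; a2: attacked by Qc2; b2: attacked by Qc2.
Legal moves for White: none.
Not in check and no legal moves → stalemate.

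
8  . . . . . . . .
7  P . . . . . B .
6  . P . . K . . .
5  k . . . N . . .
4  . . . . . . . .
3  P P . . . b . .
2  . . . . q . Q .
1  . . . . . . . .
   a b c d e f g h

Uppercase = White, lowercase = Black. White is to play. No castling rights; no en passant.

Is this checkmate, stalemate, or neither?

neither

White to move; white king on e6.
In check: no.
Legal moves for White include: Bh8, Bf8, Bh6, Bf6, Kf7, Ke7, Kd7, Kf6, Kd6, Kf5, Qg6, Qg5, Qg4, Qh3, Qg3, Qxf3, Qh2, Qf2, ... (list truncated; more exist).
White has legal moves and is not in check → neither.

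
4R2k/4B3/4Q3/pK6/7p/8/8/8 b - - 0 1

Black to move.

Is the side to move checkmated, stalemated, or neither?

neither

Black to move; black king on h8.
In check: yes, from the white rook on e8.
Legal moves for Black: Kh7, Kg7.
Black is in check but has 2 legal moves → neither.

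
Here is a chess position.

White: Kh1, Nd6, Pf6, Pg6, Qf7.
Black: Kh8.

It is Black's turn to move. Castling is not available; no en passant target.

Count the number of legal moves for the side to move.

Black to move; king on h8.
In check: no.
Legal moves: none.
Count: 0.

0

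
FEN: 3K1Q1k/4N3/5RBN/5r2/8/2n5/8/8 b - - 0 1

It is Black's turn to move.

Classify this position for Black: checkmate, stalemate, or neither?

Black to move; black king on h8.
In check: yes, from the white queen on f8.
King squares — g7: attacked by Qf8; h7: attacked by Bg6; g8: attacked by Nh6.
Legal moves for Black: none.
In check with no legal moves → checkmate.

checkmate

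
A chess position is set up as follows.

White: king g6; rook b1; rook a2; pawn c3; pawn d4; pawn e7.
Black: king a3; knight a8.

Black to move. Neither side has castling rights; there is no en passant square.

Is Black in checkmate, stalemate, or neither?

neither

Black to move; black king on a3.
In check: yes, from the white rook on a2.
Legal moves for Black: Kxa2.
Black is in check but has 1 legal move → neither.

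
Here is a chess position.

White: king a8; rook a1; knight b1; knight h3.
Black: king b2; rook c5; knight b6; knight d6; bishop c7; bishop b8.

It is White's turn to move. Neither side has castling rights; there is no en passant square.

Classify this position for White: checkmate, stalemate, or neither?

White to move; white king on a8.
In check: yes, from the black knight on b6.
King squares — a7: attacked by Bb8; b7: attacked by Nd6; b8: attacked by Bc7.
Legal moves for White: none.
In check with no legal moves → checkmate.

checkmate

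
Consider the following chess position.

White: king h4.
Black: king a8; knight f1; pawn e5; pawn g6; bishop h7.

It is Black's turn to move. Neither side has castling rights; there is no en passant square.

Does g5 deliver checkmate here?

After g5: white king on h4; in check: yes, from the black pawn on g5.
White has 4 legal replies: Kh5, Kxg5, Kg4, Kh3.
In check but a legal move exists → not checkmate.

no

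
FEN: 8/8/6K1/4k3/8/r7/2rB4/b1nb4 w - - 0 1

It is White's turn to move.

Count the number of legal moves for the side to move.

White to move; king on g6.
In check: no.
Legal moves: Kh7, Kg7, Kf7, Kh6, Kg5, Bh6, Bg5, Ba5, Bf4+, Bb4, Be3, Bc3+, Be1, Bxc1.
Count: 14.

14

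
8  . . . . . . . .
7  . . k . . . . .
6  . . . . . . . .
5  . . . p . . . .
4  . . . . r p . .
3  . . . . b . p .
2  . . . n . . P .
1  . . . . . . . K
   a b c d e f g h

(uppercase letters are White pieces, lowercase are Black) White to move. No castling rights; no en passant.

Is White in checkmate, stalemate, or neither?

stalemate

White to move; white king on h1.
In check: no.
King squares — g1: attacked by Be3; g2: own pawn; h2: attacked by Pg3.
Legal moves for White: none.
Not in check and no legal moves → stalemate.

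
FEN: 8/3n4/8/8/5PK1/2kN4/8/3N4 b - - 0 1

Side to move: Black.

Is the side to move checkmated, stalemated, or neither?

neither

Black to move; black king on c3.
In check: yes, from the white knight on d1.
King squares — b2: attacked by Nd1; c2: available; d2: available; b3: available; d3: available; b4: attacked by Nd3; c4: available; d4: available.
Legal moves for Black: Kd4, Kc4, Kxd3, Kb3, Kd2, Kc2.
Black is in check but has 6 legal moves → neither.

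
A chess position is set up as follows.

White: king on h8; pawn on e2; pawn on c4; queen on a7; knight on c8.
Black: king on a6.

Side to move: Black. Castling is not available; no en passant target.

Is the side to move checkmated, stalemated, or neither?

Black to move; black king on a6.
In check: yes, from the white queen on a7.
King squares — a5: attacked by Qa7; b5: attacked by Pc4; b6: attacked by Qa7; a7: attacked by Nc8; b7: attacked by Qa7.
Legal moves for Black: none.
In check with no legal moves → checkmate.

checkmate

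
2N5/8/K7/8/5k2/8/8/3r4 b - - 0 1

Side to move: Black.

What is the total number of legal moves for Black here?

22

Black to move; king on f4.
In check: no.
Legal moves: Kg5, Kf5, Ke5, Kg4, Ke4, Kg3, Kf3, Ke3, Rd8, Rd7, Rd6+, Rd5, Rd4, Rd3, Rd2, Rh1, Rg1, Rf1, Re1, Rc1, Rb1, Ra1+.
Count: 22.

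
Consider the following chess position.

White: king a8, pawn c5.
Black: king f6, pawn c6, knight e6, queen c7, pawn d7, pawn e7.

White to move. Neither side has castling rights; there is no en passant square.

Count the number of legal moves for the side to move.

White to move; king on a8.
In check: no.
Legal moves: none.
Count: 0.

0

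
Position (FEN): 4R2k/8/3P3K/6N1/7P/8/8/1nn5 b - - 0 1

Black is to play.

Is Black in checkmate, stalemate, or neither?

checkmate

Black to move; black king on h8.
In check: yes, from the white rook on e8.
King squares — g7: attacked by Kh6; h7: attacked by Ng5; g8: attacked by Re8.
Legal moves for Black: none.
In check with no legal moves → checkmate.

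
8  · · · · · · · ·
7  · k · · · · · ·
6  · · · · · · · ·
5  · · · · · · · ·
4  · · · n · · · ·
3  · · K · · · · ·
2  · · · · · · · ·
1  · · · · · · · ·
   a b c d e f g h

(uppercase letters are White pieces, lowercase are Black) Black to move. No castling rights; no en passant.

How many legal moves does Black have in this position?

Black to move; king on b7.
In check: no.
Legal moves: Kc8, Kb8, Ka8, Kc7, Ka7, Kc6, Kb6, Ka6, Ne6, Nc6, Nf5, Nb5+, Nf3, Nb3, Ne2+, Nc2.
Count: 16.

16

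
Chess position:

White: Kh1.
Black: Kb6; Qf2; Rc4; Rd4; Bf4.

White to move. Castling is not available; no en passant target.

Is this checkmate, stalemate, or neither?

stalemate

White to move; white king on h1.
In check: no.
King squares — g1: attacked by Qf2; g2: attacked by Qf2; h2: attacked by Qf2.
Legal moves for White: none.
Not in check and no legal moves → stalemate.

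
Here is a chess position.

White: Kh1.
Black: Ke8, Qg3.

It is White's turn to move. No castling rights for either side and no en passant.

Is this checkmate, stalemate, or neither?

White to move; white king on h1.
In check: no.
King squares — g1: attacked by Qg3; g2: attacked by Qg3; h2: attacked by Qg3.
Legal moves for White: none.
Not in check and no legal moves → stalemate.

stalemate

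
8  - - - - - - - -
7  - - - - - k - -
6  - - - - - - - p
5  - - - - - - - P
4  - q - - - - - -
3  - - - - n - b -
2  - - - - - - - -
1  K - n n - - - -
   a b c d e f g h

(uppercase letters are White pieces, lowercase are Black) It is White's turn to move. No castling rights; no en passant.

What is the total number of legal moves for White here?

White to move; king on a1.
In check: no.
Legal moves: none.
Count: 0.

0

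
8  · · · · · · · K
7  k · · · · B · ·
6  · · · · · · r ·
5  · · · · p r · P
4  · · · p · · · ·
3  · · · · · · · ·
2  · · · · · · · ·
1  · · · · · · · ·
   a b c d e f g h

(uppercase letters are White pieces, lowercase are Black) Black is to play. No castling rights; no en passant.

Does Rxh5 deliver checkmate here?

yes

After Rxh5: white king on h8; in check: yes, from the black rook on h5.
King squares — g7: attacked by Rg6; h7: attacked by Rh5; g8: attacked by Rg6.
White has no legal moves → checkmate.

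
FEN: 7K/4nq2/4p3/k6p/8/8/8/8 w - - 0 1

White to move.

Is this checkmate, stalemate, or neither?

White to move; white king on h8.
In check: no.
King squares — g7: attacked by Qf7; h7: attacked by Qf7; g8: attacked by Ne7.
Legal moves for White: none.
Not in check and no legal moves → stalemate.

stalemate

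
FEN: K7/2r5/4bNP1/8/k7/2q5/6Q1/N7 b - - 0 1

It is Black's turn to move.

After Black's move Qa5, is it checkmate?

no

After Qa5: white king on a8; in check: yes, from the black queen on a5.
White has 1 legal reply: Kb8.
In check but a legal move exists → not checkmate.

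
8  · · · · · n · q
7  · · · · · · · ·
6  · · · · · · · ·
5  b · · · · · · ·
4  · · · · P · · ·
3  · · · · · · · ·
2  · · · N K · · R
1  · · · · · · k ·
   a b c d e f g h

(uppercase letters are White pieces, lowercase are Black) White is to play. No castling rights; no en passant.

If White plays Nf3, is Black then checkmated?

After Nf3: black king on g1; in check: yes, from the white knight on f3.
King squares — f1: attacked by Ke2; h1: attacked by Rh2; f2: attacked by Ke2; g2: attacked by Rh2; h2: attacked by Nf3.
Black has no legal moves → checkmate.

yes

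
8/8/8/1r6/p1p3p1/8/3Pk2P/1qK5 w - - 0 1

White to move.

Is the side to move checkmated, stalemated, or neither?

White to move; white king on c1.
In check: yes, from the black queen on b1.
King squares — b1: attacked by Rb5; d1: attacked by Qb1; b2: attacked by Qb1; c2: attacked by Qb1; d2: own pawn.
Legal moves for White: none.
In check with no legal moves → checkmate.

checkmate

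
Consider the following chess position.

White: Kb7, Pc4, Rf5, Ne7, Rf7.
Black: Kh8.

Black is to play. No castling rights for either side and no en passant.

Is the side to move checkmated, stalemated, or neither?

Black to move; black king on h8.
In check: no.
King squares — g7: attacked by Rf7; h7: attacked by Rf7; g8: attacked by Ne7.
Legal moves for Black: none.
Not in check and no legal moves → stalemate.

stalemate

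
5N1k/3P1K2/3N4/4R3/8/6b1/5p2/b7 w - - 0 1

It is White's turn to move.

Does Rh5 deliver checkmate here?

After Rh5: black king on h8; in check: yes, from the white rook on h5.
King squares — g7: attacked by Kf7; h7: attacked by Rh5; g8: attacked by Kf7.
Black has no legal moves → checkmate.

yes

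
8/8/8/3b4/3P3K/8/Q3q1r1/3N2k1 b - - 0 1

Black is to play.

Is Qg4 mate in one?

After Qg4: white king on h4; in check: yes, from the black queen on g4.
King squares — g3: attacked by Rg2; h3: attacked by Qg4; g4: attacked by Rg2; g5: attacked by Qg4; h5: attacked by Qg4.
White has no legal moves → checkmate.

yes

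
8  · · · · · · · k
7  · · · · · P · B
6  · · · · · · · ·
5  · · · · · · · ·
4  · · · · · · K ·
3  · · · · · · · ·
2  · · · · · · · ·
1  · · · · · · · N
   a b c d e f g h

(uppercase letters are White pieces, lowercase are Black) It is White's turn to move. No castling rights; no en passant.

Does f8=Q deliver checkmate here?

no

After f8=Q: black king on h8; in check: yes, from the white queen on f8.
Black has 1 legal reply: Kxh7.
In check but a legal move exists → not checkmate.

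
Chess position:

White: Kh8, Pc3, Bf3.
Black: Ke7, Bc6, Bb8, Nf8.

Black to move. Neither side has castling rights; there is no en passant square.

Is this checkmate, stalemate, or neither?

Black to move; black king on e7.
In check: no.
Legal moves for Black include: Nh7, Nd7, Ng6+, Ne6, Bc7, Ba7, Bd6, Be5+, Bf4, Bg3, Bh2, Ke8, Kd8, Kf7, Kd7, Kf6, Ke6, Kd6, ... (list truncated; more exist).
Black has legal moves and is not in check → neither.

neither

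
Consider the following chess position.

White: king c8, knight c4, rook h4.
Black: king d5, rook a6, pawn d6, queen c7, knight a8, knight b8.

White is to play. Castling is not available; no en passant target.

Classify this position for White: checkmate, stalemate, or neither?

checkmate

White to move; white king on c8.
In check: yes, from the black queen on c7.
King squares — b7: attacked by Qc7; c7: attacked by Na8; d7: attacked by Qc7; b8: attacked by Qc7; d8: attacked by Qc7.
Legal moves for White: none.
In check with no legal moves → checkmate.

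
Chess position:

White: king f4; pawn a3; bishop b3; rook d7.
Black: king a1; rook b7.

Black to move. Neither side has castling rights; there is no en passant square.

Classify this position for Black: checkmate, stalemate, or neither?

Black to move; black king on a1.
In check: no.
Legal moves for Black: Rb8, Rxd7, Rc7, Ra7, Rb6, Rb5, Rb4+, Rxb3, Kb2, Kb1.
Black has 10 legal moves and is not in check → neither.

neither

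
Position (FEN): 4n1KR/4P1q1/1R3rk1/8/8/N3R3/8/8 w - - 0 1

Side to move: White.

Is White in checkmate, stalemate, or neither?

White to move; white king on g8.
In check: yes, from the black queen on g7.
King squares — f7: attacked by Rf6; g7: attacked by Kg6; h7: attacked by Kg6; f8: attacked by Rf6; h8: own rook.
Legal moves for White: none.
In check with no legal moves → checkmate.

checkmate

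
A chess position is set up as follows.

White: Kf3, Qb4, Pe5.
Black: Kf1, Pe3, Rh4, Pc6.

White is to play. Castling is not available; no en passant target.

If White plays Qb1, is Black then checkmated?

After Qb1: black king on f1; in check: yes, from the white queen on b1.
King squares — e1: attacked by Qb1; g1: attacked by Qb1; e2: attacked by Kf3; f2: attacked by Kf3; g2: attacked by Kf3.
Black has no legal moves → checkmate.

yes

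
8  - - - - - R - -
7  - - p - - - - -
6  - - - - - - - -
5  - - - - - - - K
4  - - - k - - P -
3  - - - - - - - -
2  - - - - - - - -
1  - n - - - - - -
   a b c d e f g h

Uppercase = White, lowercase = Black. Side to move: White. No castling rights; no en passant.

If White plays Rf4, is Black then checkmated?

After Rf4: black king on d4; in check: yes, from the white rook on f4.
Black has 6 legal replies: Ke5, Kd5, Kc5, Ke3, Kd3, Kc3.
In check but a legal move exists → not checkmate.

no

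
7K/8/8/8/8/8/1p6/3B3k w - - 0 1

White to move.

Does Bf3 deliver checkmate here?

no

After Bf3: black king on h1; in check: yes, from the white bishop on f3.
Black has 2 legal replies: Kh2, Kg1.
In check but a legal move exists → not checkmate.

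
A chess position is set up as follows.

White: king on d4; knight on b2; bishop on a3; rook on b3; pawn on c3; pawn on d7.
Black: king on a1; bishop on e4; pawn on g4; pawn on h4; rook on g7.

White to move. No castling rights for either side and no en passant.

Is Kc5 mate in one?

After Kc5: black king on a1; in check: no.
Black is not in check, so this cannot be checkmate.

no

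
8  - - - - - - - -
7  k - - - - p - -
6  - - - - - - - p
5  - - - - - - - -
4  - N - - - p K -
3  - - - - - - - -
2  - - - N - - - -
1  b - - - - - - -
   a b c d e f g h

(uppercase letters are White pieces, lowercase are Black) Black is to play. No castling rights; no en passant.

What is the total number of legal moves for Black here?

Black to move; king on a7.
In check: no.
Legal moves: Kb8, Ka8, Kb7, Kb6, Bh8, Bg7, Bf6, Be5, Bd4, Bc3, Bb2, f6, h5+, f3, f5+.
Count: 15.

15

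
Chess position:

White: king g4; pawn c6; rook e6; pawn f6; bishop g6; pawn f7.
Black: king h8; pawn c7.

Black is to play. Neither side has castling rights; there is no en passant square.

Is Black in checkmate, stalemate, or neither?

Black to move; black king on h8.
In check: no.
King squares — g7: attacked by Pf6; h7: attacked by Bg6; g8: attacked by Pf7.
Legal moves for Black: none.
Not in check and no legal moves → stalemate.

stalemate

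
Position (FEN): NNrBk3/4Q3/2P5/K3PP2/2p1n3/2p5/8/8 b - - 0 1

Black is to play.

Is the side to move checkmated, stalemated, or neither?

checkmate

Black to move; black king on e8.
In check: yes, from the white queen on e7.
King squares — d7: attacked by Pc6; e7: attacked by Bd8; f7: attacked by Qe7; d8: attacked by Qe7; f8: attacked by Qe7.
Legal moves for Black: none.
In check with no legal moves → checkmate.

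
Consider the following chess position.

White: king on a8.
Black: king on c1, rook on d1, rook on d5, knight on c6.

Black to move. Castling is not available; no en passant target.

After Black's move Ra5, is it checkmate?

After Ra5: white king on a8; in check: yes, from the black rook on a5.
White has 1 legal reply: Kb7.
In check but a legal move exists → not checkmate.

no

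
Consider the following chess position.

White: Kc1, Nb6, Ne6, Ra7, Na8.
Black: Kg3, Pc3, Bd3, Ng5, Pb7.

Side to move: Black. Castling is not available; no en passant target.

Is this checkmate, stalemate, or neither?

Black to move; black king on g3.
In check: no.
Legal moves for Black include: Nh7, Nf7, Nxe6, Ne4, Nh3, Nf3, Kh4, Kg4, Kh3, Kf3, Kh2, Kg2, Kf2, Bh7, Bg6, Ba6, Bf5, Bb5, ... (list truncated; more exist).
Black has legal moves and is not in check → neither.

neither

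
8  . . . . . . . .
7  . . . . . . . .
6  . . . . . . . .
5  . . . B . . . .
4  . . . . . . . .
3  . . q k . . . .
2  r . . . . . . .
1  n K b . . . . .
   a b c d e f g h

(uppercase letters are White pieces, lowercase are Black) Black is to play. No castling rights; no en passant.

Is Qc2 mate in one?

yes

After Qc2: white king on b1; in check: yes, from the black queen on c2.
King squares — a1: attacked by Ra2; c1: attacked by Qc2; a2: attacked by Qc2; b2: attacked by Bc1; c2: attacked by Na1.
White has no legal moves → checkmate.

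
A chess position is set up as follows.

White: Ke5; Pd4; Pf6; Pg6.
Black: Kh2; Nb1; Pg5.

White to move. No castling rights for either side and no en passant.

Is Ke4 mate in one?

After Ke4: black king on h2; in check: no.
Black is not in check, so this cannot be checkmate.

no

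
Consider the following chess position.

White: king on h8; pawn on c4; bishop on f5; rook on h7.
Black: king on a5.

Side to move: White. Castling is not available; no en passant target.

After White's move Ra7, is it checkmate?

After Ra7: black king on a5; in check: yes, from the white rook on a7.
Black has 2 legal replies: Kb6, Kb4.
In check but a legal move exists → not checkmate.

no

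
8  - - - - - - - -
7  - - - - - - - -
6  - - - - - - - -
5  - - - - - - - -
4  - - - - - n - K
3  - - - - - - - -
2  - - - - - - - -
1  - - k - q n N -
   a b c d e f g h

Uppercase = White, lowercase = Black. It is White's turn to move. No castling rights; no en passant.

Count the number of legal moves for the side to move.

2

White to move; king on h4.
In check: yes, from the black queen on e1.
Legal moves: Kg5, Kg4.
Count: 2.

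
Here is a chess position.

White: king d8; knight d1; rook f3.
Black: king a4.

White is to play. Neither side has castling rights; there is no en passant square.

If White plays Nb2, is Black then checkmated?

After Nb2: black king on a4; in check: yes, from the white knight on b2.
Black has 3 legal replies: Kb5, Ka5, Kb4.
In check but a legal move exists → not checkmate.

no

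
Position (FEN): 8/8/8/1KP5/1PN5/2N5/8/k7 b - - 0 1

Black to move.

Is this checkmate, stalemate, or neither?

stalemate

Black to move; black king on a1.
In check: no.
King squares — b1: attacked by Nc3; a2: attacked by Nc3; b2: attacked by Nc4.
Legal moves for Black: none.
Not in check and no legal moves → stalemate.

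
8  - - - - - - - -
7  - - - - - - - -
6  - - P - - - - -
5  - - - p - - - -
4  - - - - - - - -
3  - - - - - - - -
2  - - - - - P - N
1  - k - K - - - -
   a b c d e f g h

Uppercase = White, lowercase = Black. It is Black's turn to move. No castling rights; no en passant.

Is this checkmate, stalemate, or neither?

Black to move; black king on b1.
In check: no.
Legal moves for Black: Kb2, Ka2, Ka1, d4.
Black has 4 legal moves and is not in check → neither.

neither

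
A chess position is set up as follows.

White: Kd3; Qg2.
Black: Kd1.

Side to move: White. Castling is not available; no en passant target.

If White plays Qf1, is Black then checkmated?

yes

After Qf1: black king on d1; in check: yes, from the white queen on f1.
King squares — c1: attacked by Qf1; e1: attacked by Qf1; c2: attacked by Kd3; d2: attacked by Kd3; e2: attacked by Qf1.
Black has no legal moves → checkmate.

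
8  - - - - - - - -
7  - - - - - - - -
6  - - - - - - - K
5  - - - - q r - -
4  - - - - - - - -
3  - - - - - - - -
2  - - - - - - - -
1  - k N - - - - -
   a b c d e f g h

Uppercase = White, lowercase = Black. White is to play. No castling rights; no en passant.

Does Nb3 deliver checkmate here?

After Nb3: black king on b1; in check: no.
Black is not in check, so this cannot be checkmate.

no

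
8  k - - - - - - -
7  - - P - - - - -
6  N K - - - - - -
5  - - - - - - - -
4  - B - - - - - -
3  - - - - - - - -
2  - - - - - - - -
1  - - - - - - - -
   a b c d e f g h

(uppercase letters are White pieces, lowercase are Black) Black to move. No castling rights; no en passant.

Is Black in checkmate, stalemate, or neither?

Black to move; black king on a8.
In check: no.
King squares — a7: attacked by Kb6; b7: attacked by Kb6; b8: attacked by Na6.
Legal moves for Black: none.
Not in check and no legal moves → stalemate.

stalemate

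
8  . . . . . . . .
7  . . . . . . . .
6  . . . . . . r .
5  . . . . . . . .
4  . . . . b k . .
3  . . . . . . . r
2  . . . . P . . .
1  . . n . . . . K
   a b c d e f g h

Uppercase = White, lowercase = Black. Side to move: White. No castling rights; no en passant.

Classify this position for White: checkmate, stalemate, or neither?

checkmate

White to move; white king on h1.
In check: yes, from the black rook on h3 and the black bishop on e4.
King squares — g1: attacked by Rg6; g2: attacked by Be4; h2: attacked by Rh3.
Legal moves for White: none.
In check with no legal moves → checkmate.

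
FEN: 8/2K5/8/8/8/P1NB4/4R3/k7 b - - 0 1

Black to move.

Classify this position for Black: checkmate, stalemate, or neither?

stalemate

Black to move; black king on a1.
In check: no.
King squares — b1: attacked by Nc3; a2: attacked by Re2; b2: attacked by Re2.
Legal moves for Black: none.
Not in check and no legal moves → stalemate.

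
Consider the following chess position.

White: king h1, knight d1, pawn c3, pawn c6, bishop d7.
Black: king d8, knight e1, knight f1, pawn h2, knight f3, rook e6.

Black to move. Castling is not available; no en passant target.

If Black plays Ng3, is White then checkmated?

yes

After Ng3: white king on h1; in check: yes, from the black knight on g3.
King squares — g1: attacked by Ph2; g2: attacked by Ne1; h2: attacked by Nf3.
White has no legal moves → checkmate.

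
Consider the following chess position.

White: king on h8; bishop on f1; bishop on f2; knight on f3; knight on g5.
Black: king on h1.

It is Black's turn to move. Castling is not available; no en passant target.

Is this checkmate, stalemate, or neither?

stalemate

Black to move; black king on h1.
In check: no.
King squares — g1: attacked by Bf2; g2: attacked by Bf1; h2: attacked by Nf3.
Legal moves for Black: none.
Not in check and no legal moves → stalemate.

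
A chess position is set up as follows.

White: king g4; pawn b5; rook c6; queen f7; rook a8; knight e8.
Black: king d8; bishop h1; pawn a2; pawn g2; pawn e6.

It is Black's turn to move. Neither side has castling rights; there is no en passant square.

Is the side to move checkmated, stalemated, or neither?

Black to move; black king on d8.
In check: yes, from the white rook on a8.
King squares — c7: attacked by Rc6; d7: attacked by Qf7; e7: attacked by Qf7; c8: attacked by Rc6; e8: attacked by Qf7.
Legal moves for Black: none.
In check with no legal moves → checkmate.

checkmate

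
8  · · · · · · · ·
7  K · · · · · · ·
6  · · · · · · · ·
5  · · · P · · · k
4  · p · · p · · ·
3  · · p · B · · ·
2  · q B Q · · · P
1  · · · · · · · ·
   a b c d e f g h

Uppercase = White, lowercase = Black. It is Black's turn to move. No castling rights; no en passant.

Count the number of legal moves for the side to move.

12

Black to move; king on h5.
In check: no.
Legal moves: Kg6, Kh4, Kg4, Qb3, Qa3+, Qxc2, Qa2+, Qc1, Qb1, Qa1+, cxd2, b3.
Count: 12.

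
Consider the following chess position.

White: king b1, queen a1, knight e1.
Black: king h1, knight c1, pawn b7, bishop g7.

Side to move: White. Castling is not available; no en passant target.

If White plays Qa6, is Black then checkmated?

After Qa6: black king on h1; in check: no.
Black is not in check, so this cannot be checkmate.

no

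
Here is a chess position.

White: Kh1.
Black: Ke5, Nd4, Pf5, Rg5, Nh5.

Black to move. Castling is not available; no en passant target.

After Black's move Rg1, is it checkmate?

no

After Rg1: white king on h1; in check: yes, from the black rook on g1.
White has 2 legal replies: Kh2, Kxg1.
In check but a legal move exists → not checkmate.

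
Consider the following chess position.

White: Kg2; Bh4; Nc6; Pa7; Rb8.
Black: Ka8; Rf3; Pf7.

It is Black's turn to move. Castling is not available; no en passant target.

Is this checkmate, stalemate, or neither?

Black to move; black king on a8.
In check: yes, from the white rook on b8.
King squares — a7: attacked by Nc6; b7: attacked by Rb8; b8: attacked by Nc6.
Legal moves for Black: none.
In check with no legal moves → checkmate.

checkmate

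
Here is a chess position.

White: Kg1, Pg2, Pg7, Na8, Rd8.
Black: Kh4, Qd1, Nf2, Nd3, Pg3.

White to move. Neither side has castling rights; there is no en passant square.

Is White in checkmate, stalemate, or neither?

White to move; white king on g1.
In check: yes, from the black queen on d1.
King squares — f1: attacked by Qd1; h1: attacked by Qd1; f2: attacked by Nd3; g2: own pawn; h2: attacked by Pg3.
Legal moves for White: none.
In check with no legal moves → checkmate.

checkmate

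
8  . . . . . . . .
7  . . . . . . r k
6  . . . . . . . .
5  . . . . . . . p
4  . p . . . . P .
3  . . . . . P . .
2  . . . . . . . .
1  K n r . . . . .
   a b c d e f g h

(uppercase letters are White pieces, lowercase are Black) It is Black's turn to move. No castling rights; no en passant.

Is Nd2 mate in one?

After Nd2: white king on a1; in check: yes, from the black rook on c1.
White has 2 legal replies: Kb2, Ka2.
In check but a legal move exists → not checkmate.

no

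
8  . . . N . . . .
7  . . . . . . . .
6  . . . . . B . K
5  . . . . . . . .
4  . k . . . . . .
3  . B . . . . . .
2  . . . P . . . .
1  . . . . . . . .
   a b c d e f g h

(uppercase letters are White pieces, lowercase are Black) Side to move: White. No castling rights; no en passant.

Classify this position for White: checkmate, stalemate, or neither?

neither

White to move; white king on h6.
In check: no.
Legal moves for White include: Nf7, Nb7, Ne6, Nc6+, Kh7, Kg7, Kg6, Kh5, Kg5, Bh8, Bg7, Be7+, Bg5, Be5, Bh4, Bd4, Bc3+, Bb2, ... (list truncated; more exist).
White has legal moves and is not in check → neither.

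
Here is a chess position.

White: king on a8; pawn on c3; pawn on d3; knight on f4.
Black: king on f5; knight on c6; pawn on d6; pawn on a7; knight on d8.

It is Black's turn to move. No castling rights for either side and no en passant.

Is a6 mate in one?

no

After a6: white king on a8; in check: no.
White is not in check, so this cannot be checkmate.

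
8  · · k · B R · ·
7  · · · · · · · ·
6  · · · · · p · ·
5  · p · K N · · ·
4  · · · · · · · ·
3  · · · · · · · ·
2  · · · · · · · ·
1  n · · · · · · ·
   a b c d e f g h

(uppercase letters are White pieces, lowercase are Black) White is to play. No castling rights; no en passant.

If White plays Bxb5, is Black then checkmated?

After Bxb5: black king on c8; in check: yes, from the white rook on f8.
Black has 2 legal replies: Kc7, Kb7.
In check but a legal move exists → not checkmate.

no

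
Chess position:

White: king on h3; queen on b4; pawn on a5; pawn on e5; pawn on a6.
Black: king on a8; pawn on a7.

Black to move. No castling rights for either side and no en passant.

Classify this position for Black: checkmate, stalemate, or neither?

stalemate

Black to move; black king on a8.
In check: no.
King squares — a7: own pawn; b7: attacked by Qb4; b8: attacked by Qb4.
Legal moves for Black: none.
Not in check and no legal moves → stalemate.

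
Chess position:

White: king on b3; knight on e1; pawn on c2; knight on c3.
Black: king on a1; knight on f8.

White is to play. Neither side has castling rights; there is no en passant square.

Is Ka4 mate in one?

After Ka4: black king on a1; in check: no.
Black is not in check, so this cannot be checkmate.

no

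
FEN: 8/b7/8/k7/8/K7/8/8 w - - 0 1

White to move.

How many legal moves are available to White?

3

White to move; king on a3.
In check: no.
Legal moves: Kb3, Kb2, Ka2.
Count: 3.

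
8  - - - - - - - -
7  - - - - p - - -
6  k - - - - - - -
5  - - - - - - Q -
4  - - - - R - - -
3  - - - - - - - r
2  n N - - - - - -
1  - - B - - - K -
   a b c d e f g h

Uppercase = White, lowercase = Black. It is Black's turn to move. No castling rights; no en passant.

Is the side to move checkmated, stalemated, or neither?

neither

Black to move; black king on a6.
In check: no.
Legal moves for Black include: Kb7, Ka7, Kb6, Rh8, Rh7, Rh6, Rh5, Rh4, Rg3+, Rf3, Re3, Rd3, Rc3, Rb3, Ra3, Rh2, Rh1+, Nb4, ... (list truncated; more exist).
Black has legal moves and is not in check → neither.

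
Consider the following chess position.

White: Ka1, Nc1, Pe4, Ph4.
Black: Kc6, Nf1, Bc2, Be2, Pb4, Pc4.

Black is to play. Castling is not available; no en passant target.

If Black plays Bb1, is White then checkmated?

no

After Bb1: white king on a1; in check: no.
White is not in check, so this cannot be checkmate.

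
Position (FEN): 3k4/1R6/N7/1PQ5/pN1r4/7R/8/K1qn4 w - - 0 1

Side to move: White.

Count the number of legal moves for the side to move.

2

White to move; king on a1.
In check: yes, from the black queen on c1.
Legal moves: Ka2, Qxc1.
Count: 2.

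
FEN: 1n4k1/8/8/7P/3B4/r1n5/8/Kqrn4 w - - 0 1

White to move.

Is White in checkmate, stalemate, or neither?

White to move; white king on a1.
In check: yes, from the black queen on b1 and the black rook on a3.
King squares — b1: attacked by Rc1; a2: attacked by Qb1; b2: attacked by Qb1.
Legal moves for White: none.
In check with no legal moves → checkmate.

checkmate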